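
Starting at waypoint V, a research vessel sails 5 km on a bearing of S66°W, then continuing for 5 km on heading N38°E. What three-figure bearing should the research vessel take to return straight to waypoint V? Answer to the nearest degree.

142°

Leg 1 (S66°W, 5 km): east 5 sin 246° = -4.57, north 5 cos 246° = -2.03
Leg 2 (N38°E, 5 km): east 5 sin 38° = 3.08, north 5 cos 38° = 3.94
Net displacement: -1.49 east, 1.91 north. Direction back to start is (1.49, -1.91): bearing = atan2(1.49, -1.91) mod 360° = 142.00° ≈ 142°.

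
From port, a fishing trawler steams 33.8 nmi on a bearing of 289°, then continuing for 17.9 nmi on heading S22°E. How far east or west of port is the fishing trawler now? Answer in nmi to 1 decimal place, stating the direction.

Leg 1 (289°, 33.8 nmi): east 33.8 sin 289° = -31.96, north 33.8 cos 289° = 11.00
Leg 2 (S22°E, 17.9 nmi): east 17.9 sin 158° = 6.71, north 17.9 cos 158° = -16.60
Net east component: -25.25 nmi.

25.3 nmi west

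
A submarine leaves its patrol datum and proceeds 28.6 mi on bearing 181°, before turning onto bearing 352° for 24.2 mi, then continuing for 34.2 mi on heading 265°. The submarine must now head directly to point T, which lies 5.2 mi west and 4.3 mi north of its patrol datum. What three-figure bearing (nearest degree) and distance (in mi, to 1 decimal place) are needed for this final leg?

Leg 1 (181°, 28.6 mi): east 28.6 sin 181° = -0.50, north 28.6 cos 181° = -28.60
Leg 2 (352°, 24.2 mi): east 24.2 sin 352° = -3.37, north 24.2 cos 352° = 23.96
Leg 3 (265°, 34.2 mi): east 34.2 sin 265° = -34.07, north 34.2 cos 265° = -2.98
Current position: (-37.94, -7.61). Target: (-5.2, 4.3). Remaining: Δeast = 32.74, Δnorth = 11.91.
Bearing = atan2(32.74, 11.91) mod 360° = 70.01°; distance = √((32.74)² + (11.91)²) = 34.837 mi.

070°, 34.8 mi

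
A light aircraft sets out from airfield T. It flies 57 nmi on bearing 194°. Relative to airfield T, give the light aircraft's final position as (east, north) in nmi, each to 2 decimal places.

Leg 1 (194°, 57 nmi): east 57 sin 194° = -13.79, north 57 cos 194° = -55.31
Summing: -13.79 nmi east, -55.31 nmi north → (-13.79, -55.31).

(-13.79, -55.31)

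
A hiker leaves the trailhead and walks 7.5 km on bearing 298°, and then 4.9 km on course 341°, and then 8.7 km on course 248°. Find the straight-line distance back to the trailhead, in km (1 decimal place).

17.0 km

Leg 1 (298°, 7.5 km): east 7.5 sin 298° = -6.62, north 7.5 cos 298° = 3.52
Leg 2 (341°, 4.9 km): east 4.9 sin 341° = -1.60, north 4.9 cos 341° = 4.63
Leg 3 (248°, 8.7 km): east 8.7 sin 248° = -8.07, north 8.7 cos 248° = -3.26
Net: -16.28 east, 4.90 north. Distance = √((-16.28)² + (4.90)²) = 17.004 km.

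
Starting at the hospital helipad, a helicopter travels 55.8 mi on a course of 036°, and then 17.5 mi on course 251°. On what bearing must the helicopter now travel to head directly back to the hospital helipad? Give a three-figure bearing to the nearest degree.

Leg 1 (036°, 55.8 mi): east 55.8 sin 36° = 32.80, north 55.8 cos 36° = 45.14
Leg 2 (251°, 17.5 mi): east 17.5 sin 251° = -16.55, north 17.5 cos 251° = -5.70
Net displacement: 16.25 east, 39.45 north. Direction back to start is (-16.25, -39.45): bearing = atan2(-16.25, -39.45) mod 360° = 202.39° ≈ 202°.

202°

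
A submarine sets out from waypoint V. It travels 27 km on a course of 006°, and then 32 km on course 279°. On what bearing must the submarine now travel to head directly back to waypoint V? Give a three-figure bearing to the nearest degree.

138°

Leg 1 (006°, 27 km): east 27 sin 6° = 2.82, north 27 cos 6° = 26.85
Leg 2 (279°, 32 km): east 32 sin 279° = -31.61, north 32 cos 279° = 5.01
Net displacement: -28.78 east, 31.86 north. Direction back to start is (28.78, -31.86): bearing = atan2(28.78, -31.86) mod 360° = 137.90° ≈ 138°.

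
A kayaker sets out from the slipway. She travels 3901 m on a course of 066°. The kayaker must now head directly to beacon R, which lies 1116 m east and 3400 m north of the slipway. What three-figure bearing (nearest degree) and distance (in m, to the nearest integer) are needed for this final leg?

307°, 3046 m

Leg 1 (066°, 3901 m): east 3901 sin 66° = 3563.74, north 3901 cos 66° = 1586.68
Current position: (3563.74, 1586.68). Target: (1116, 3400). Remaining: Δeast = -2447.74, Δnorth = 1813.32.
Bearing = atan2(-2447.74, 1813.32) mod 360° = 306.53°; distance = √((-2447.74)² + (1813.32)²) = 3046.238 m.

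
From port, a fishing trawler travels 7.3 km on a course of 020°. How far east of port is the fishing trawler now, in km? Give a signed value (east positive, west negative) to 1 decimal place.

2.5 km

Leg 1 (020°, 7.3 km): east 7.3 sin 20° = 2.50, north 7.3 cos 20° = 6.86
Net east component: 2.50 km.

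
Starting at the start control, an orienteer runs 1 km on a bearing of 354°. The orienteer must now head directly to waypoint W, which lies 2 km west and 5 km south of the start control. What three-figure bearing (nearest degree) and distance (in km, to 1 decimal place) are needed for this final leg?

Leg 1 (354°, 1 km): east 1 sin 354° = -0.10, north 1 cos 354° = 0.99
Current position: (-0.10, 0.99). Target: (-2, -5). Remaining: Δeast = -1.90, Δnorth = -5.99.
Bearing = atan2(-1.90, -5.99) mod 360° = 197.55°; distance = √((-1.90)² + (-5.99)²) = 6.287 km.

198°, 6.3 km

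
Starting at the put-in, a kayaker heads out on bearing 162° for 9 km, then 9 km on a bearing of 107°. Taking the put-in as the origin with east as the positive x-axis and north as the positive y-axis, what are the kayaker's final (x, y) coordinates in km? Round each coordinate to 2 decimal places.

(11.39, -11.19)

Leg 1 (162°, 9 km): east 9 sin 162° = 2.78, north 9 cos 162° = -8.56
Leg 2 (107°, 9 km): east 9 sin 107° = 8.61, north 9 cos 107° = -2.63
Summing: 11.39 km east, -11.19 km north → (11.39, -11.19).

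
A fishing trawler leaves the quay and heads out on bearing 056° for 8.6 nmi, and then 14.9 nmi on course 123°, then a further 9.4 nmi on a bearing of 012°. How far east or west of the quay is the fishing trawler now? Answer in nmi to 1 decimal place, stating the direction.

21.6 nmi east

Leg 1 (056°, 8.6 nmi): east 8.6 sin 56° = 7.13, north 8.6 cos 56° = 4.81
Leg 2 (123°, 14.9 nmi): east 14.9 sin 123° = 12.50, north 14.9 cos 123° = -8.12
Leg 3 (012°, 9.4 nmi): east 9.4 sin 12° = 1.95, north 9.4 cos 12° = 9.19
Net east component: 21.58 nmi.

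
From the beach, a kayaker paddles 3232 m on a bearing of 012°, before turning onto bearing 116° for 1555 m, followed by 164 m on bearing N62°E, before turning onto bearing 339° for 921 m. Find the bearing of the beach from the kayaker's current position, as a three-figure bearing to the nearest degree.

Leg 1 (012°, 3232 m): east 3232 sin 12° = 671.97, north 3232 cos 12° = 3161.37
Leg 2 (116°, 1555 m): east 1555 sin 116° = 1397.62, north 1555 cos 116° = -681.67
Leg 3 (N62°E, 164 m): east 164 sin 62° = 144.80, north 164 cos 62° = 76.99
Leg 4 (339°, 921 m): east 921 sin 339° = -330.06, north 921 cos 339° = 859.83
Net displacement: 1884.34 east, 3416.53 north. Direction back to start is (-1884.34, -3416.53): bearing = atan2(-1884.34, -3416.53) mod 360° = 208.88° ≈ 209°.

209°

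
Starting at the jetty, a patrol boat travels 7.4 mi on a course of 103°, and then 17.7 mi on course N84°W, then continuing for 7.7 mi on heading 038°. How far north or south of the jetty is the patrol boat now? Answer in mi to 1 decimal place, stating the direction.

6.3 mi north

Leg 1 (103°, 7.4 mi): east 7.4 sin 103° = 7.21, north 7.4 cos 103° = -1.66
Leg 2 (N84°W, 17.7 mi): east 17.7 sin 276° = -17.60, north 17.7 cos 276° = 1.85
Leg 3 (038°, 7.7 mi): east 7.7 sin 38° = 4.74, north 7.7 cos 38° = 6.07
Net north component: 6.25 mi.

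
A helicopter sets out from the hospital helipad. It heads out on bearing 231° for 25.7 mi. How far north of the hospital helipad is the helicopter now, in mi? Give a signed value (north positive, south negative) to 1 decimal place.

-16.2 mi

Leg 1 (231°, 25.7 mi): east 25.7 sin 231° = -19.97, north 25.7 cos 231° = -16.17
Net north component: -16.17 mi.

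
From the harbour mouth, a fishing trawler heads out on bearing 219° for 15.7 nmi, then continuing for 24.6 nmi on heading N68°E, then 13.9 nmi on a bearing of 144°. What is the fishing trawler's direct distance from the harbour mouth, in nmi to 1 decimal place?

25.4 nmi

Leg 1 (219°, 15.7 nmi): east 15.7 sin 219° = -9.88, north 15.7 cos 219° = -12.20
Leg 2 (N68°E, 24.6 nmi): east 24.6 sin 68° = 22.81, north 24.6 cos 68° = 9.22
Leg 3 (144°, 13.9 nmi): east 13.9 sin 144° = 8.17, north 13.9 cos 144° = -11.25
Net: 21.10 east, -14.23 north. Distance = √((21.10)² + (-14.23)²) = 25.450 nmi.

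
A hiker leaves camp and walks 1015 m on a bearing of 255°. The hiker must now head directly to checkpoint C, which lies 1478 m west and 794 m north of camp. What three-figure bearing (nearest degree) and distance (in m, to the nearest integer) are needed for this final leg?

335°, 1168 m

Leg 1 (255°, 1015 m): east 1015 sin 255° = -980.41, north 1015 cos 255° = -262.70
Current position: (-980.41, -262.70). Target: (-1478, 794). Remaining: Δeast = -497.59, Δnorth = 1056.70.
Bearing = atan2(-497.59, 1056.70) mod 360° = 334.78°; distance = √((-497.59)² + (1056.70)²) = 1167.994 m.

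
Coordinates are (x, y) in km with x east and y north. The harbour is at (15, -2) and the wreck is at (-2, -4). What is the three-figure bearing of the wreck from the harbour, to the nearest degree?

263°

Δeast = -2 − 15 = -17.00; Δnorth = -4 − -2 = -2.00.
Bearing = atan2(Δeast, Δnorth) mod 360° = 263.29° ≈ 263°.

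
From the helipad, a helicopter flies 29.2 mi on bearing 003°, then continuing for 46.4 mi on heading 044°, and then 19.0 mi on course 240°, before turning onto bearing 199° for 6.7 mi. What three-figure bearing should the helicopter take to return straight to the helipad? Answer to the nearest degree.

198°

Leg 1 (003°, 29.2 mi): east 29.2 sin 3° = 1.53, north 29.2 cos 3° = 29.16
Leg 2 (044°, 46.4 mi): east 46.4 sin 44° = 32.23, north 46.4 cos 44° = 33.38
Leg 3 (240°, 19.0 mi): east 19.0 sin 240° = -16.45, north 19.0 cos 240° = -9.50
Leg 4 (199°, 6.7 mi): east 6.7 sin 199° = -2.18, north 6.7 cos 199° = -6.33
Net displacement: 15.12 east, 46.70 north. Direction back to start is (-15.12, -46.70): bearing = atan2(-15.12, -46.70) mod 360° = 197.94° ≈ 198°.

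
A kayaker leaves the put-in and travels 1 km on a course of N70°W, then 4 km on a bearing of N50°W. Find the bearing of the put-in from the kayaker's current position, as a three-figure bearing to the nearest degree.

126°

Leg 1 (N70°W, 1 km): east 1 sin 290° = -0.94, north 1 cos 290° = 0.34
Leg 2 (N50°W, 4 km): east 4 sin 310° = -3.06, north 4 cos 310° = 2.57
Net displacement: -4.00 east, 2.91 north. Direction back to start is (4.00, -2.91): bearing = atan2(4.00, -2.91) mod 360° = 126.04° ≈ 126°.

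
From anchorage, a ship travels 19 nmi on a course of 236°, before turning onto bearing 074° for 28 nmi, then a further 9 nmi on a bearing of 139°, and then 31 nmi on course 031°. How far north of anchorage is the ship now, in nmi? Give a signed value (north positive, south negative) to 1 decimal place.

16.9 nmi

Leg 1 (236°, 19 nmi): east 19 sin 236° = -15.75, north 19 cos 236° = -10.62
Leg 2 (074°, 28 nmi): east 28 sin 74° = 26.92, north 28 cos 74° = 7.72
Leg 3 (139°, 9 nmi): east 9 sin 139° = 5.90, north 9 cos 139° = -6.79
Leg 4 (031°, 31 nmi): east 31 sin 31° = 15.97, north 31 cos 31° = 26.57
Net north component: 16.87 nmi.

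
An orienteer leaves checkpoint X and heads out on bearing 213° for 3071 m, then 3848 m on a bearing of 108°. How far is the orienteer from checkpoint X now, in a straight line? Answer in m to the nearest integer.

4257 m

Leg 1 (213°, 3071 m): east 3071 sin 213° = -1672.59, north 3071 cos 213° = -2575.56
Leg 2 (108°, 3848 m): east 3848 sin 108° = 3659.67, north 3848 cos 108° = -1189.10
Net: 1987.08 east, -3764.65 north. Distance = √((1987.08)² + (-3764.65)²) = 4256.889 m.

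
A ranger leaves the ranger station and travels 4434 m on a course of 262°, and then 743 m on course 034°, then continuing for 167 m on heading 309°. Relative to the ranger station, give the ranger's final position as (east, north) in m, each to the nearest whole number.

Leg 1 (262°, 4434 m): east 4434 sin 262° = -4390.85, north 4434 cos 262° = -617.09
Leg 2 (034°, 743 m): east 743 sin 34° = 415.48, north 743 cos 34° = 615.97
Leg 3 (309°, 167 m): east 167 sin 309° = -129.78, north 167 cos 309° = 105.10
Summing: -4105.15 m east, 103.98 m north → (-4105, 104).

(-4105, 104)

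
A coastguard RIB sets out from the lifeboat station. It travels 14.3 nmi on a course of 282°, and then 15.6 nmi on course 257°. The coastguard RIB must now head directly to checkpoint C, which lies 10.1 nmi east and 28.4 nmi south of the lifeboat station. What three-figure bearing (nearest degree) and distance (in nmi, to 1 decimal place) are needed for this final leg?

125°, 48.2 nmi

Leg 1 (282°, 14.3 nmi): east 14.3 sin 282° = -13.99, north 14.3 cos 282° = 2.97
Leg 2 (257°, 15.6 nmi): east 15.6 sin 257° = -15.20, north 15.6 cos 257° = -3.51
Current position: (-29.19, -0.54). Target: (10.1, -28.4). Remaining: Δeast = 39.29, Δnorth = -27.86.
Bearing = atan2(39.29, -27.86) mod 360° = 125.35°; distance = √((39.29)² + (-27.86)²) = 48.166 nmi.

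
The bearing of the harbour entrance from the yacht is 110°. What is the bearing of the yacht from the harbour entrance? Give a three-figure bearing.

290°

Back-bearing = 110° + 180° = 290°.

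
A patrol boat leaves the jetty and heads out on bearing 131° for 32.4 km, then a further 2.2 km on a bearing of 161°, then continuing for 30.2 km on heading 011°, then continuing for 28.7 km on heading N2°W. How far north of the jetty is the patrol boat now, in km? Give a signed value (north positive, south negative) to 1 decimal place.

Leg 1 (131°, 32.4 km): east 32.4 sin 131° = 24.45, north 32.4 cos 131° = -21.26
Leg 2 (161°, 2.2 km): east 2.2 sin 161° = 0.72, north 2.2 cos 161° = -2.08
Leg 3 (011°, 30.2 km): east 30.2 sin 11° = 5.76, north 30.2 cos 11° = 29.65
Leg 4 (N2°W, 28.7 km): east 28.7 sin 358° = -1.00, north 28.7 cos 358° = 28.68
Net north component: 34.99 km.

35.0 km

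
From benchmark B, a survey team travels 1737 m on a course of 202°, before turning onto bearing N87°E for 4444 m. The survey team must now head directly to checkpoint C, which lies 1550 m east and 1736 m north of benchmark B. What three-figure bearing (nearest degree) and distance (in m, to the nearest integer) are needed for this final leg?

Leg 1 (202°, 1737 m): east 1737 sin 202° = -650.69, north 1737 cos 202° = -1610.52
Leg 2 (N87°E, 4444 m): east 4444 sin 87° = 4437.91, north 4444 cos 87° = 232.58
Current position: (3787.22, -1377.94). Target: (1550, 1736). Remaining: Δeast = -2237.22, Δnorth = 3113.94.
Bearing = atan2(-2237.22, 3113.94) mod 360° = 324.30°; distance = √((-2237.22)² + (3113.94)²) = 3834.286 m.

324°, 3834 m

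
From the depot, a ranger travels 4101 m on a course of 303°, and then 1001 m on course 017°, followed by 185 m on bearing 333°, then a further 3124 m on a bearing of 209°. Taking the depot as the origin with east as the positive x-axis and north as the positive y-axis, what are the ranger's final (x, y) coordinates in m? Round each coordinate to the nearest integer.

Leg 1 (303°, 4101 m): east 4101 sin 303° = -3439.39, north 4101 cos 303° = 2233.56
Leg 2 (017°, 1001 m): east 1001 sin 17° = 292.66, north 1001 cos 17° = 957.26
Leg 3 (333°, 185 m): east 185 sin 333° = -83.99, north 185 cos 333° = 164.84
Leg 4 (209°, 3124 m): east 3124 sin 209° = -1514.55, north 3124 cos 209° = -2732.31
Summing: -4745.26 m east, 623.35 m north → (-4745, 623).

(-4745, 623)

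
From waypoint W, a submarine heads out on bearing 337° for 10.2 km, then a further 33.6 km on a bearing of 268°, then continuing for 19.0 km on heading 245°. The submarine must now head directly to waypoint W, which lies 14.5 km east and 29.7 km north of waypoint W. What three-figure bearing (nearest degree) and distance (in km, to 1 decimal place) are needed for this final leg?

Leg 1 (337°, 10.2 km): east 10.2 sin 337° = -3.99, north 10.2 cos 337° = 9.39
Leg 2 (268°, 33.6 km): east 33.6 sin 268° = -33.58, north 33.6 cos 268° = -1.17
Leg 3 (245°, 19.0 km): east 19.0 sin 245° = -17.22, north 19.0 cos 245° = -8.03
Current position: (-54.78, 0.19). Target: (14.5, 29.7). Remaining: Δeast = 69.28, Δnorth = 29.51.
Bearing = atan2(69.28, 29.51) mod 360° = 66.93°; distance = √((69.28)² + (29.51)²) = 75.309 km.

067°, 75.3 km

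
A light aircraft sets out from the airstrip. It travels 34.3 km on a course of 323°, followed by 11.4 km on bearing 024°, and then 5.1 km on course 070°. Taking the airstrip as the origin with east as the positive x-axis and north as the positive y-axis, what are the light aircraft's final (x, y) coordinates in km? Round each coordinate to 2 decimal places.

(-11.21, 39.55)

Leg 1 (323°, 34.3 km): east 34.3 sin 323° = -20.64, north 34.3 cos 323° = 27.39
Leg 2 (024°, 11.4 km): east 11.4 sin 24° = 4.64, north 11.4 cos 24° = 10.41
Leg 3 (070°, 5.1 km): east 5.1 sin 70° = 4.79, north 5.1 cos 70° = 1.74
Summing: -11.21 km east, 39.55 km north → (-11.21, 39.55).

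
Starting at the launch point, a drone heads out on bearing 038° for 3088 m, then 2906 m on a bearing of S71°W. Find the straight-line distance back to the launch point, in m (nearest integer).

Leg 1 (038°, 3088 m): east 3088 sin 38° = 1901.16, north 3088 cos 38° = 2433.38
Leg 2 (S71°W, 2906 m): east 2906 sin 251° = -2747.68, north 2906 cos 251° = -946.10
Net: -846.51 east, 1487.28 north. Distance = √((-846.51)² + (1487.28)²) = 1711.309 m.

1711 m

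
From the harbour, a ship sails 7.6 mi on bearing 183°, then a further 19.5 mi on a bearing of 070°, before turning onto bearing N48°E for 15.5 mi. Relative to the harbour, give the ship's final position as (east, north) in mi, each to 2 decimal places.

Leg 1 (183°, 7.6 mi): east 7.6 sin 183° = -0.40, north 7.6 cos 183° = -7.59
Leg 2 (070°, 19.5 mi): east 19.5 sin 70° = 18.32, north 19.5 cos 70° = 6.67
Leg 3 (N48°E, 15.5 mi): east 15.5 sin 48° = 11.52, north 15.5 cos 48° = 10.37
Summing: 29.44 mi east, 9.45 mi north → (29.44, 9.45).

(29.44, 9.45)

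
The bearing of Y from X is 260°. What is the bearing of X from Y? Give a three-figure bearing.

Back-bearing = 260° − 180° = 080°.

080°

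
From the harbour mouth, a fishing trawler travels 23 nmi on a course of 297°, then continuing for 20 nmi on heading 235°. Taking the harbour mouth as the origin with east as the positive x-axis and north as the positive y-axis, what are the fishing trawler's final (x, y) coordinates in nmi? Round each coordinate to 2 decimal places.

Leg 1 (297°, 23 nmi): east 23 sin 297° = -20.49, north 23 cos 297° = 10.44
Leg 2 (235°, 20 nmi): east 20 sin 235° = -16.38, north 20 cos 235° = -11.47
Summing: -36.88 nmi east, -1.03 nmi north → (-36.88, -1.03).

(-36.88, -1.03)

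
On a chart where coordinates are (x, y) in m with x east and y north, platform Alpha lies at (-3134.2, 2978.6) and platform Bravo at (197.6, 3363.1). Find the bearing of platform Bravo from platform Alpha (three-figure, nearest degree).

Δeast = 197.6 − -3134.2 = 3331.80; Δnorth = 3363.1 − 2978.6 = 384.50.
Bearing = atan2(Δeast, Δnorth) mod 360° = 83.42° ≈ 083°.

083°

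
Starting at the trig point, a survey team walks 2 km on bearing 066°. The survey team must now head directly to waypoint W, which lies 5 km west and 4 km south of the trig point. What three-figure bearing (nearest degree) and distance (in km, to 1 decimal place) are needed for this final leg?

Leg 1 (066°, 2 km): east 2 sin 66° = 1.83, north 2 cos 66° = 0.81
Current position: (1.83, 0.81). Target: (-5, -4). Remaining: Δeast = -6.83, Δnorth = -4.81.
Bearing = atan2(-6.83, -4.81) mod 360° = 234.81°; distance = √((-6.83)² + (-4.81)²) = 8.353 km.

235°, 8.4 km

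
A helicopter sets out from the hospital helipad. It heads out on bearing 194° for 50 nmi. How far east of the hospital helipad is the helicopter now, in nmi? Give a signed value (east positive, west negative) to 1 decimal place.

-12.1 nmi

Leg 1 (194°, 50 nmi): east 50 sin 194° = -12.10, north 50 cos 194° = -48.51
Net east component: -12.10 nmi.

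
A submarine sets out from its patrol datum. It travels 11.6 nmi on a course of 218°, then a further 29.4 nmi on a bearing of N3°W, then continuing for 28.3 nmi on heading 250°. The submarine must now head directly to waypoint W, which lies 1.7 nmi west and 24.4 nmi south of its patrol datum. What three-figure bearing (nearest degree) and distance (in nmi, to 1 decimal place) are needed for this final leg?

136°, 48.5 nmi

Leg 1 (218°, 11.6 nmi): east 11.6 sin 218° = -7.14, north 11.6 cos 218° = -9.14
Leg 2 (N3°W, 29.4 nmi): east 29.4 sin 357° = -1.54, north 29.4 cos 357° = 29.36
Leg 3 (250°, 28.3 nmi): east 28.3 sin 250° = -26.59, north 28.3 cos 250° = -9.68
Current position: (-35.27, 10.54). Target: (-1.7, -24.4). Remaining: Δeast = 33.57, Δnorth = -34.94.
Bearing = atan2(33.57, -34.94) mod 360° = 136.14°; distance = √((33.57)² + (-34.94)²) = 48.456 nmi.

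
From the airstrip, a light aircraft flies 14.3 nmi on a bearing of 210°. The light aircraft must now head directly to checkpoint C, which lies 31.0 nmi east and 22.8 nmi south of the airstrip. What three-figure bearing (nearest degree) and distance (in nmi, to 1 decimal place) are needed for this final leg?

105°, 39.5 nmi

Leg 1 (210°, 14.3 nmi): east 14.3 sin 210° = -7.15, north 14.3 cos 210° = -12.38
Current position: (-7.15, -12.38). Target: (31.0, -22.8). Remaining: Δeast = 38.15, Δnorth = -10.42.
Bearing = atan2(38.15, -10.42) mod 360° = 105.27°; distance = √((38.15)² + (-10.42)²) = 39.546 nmi.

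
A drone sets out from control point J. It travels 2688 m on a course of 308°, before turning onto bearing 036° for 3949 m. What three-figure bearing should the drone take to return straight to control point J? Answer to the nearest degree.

182°

Leg 1 (308°, 2688 m): east 2688 sin 308° = -2118.17, north 2688 cos 308° = 1654.90
Leg 2 (036°, 3949 m): east 3949 sin 36° = 2321.16, north 3949 cos 36° = 3194.81
Net displacement: 202.99 east, 4849.71 north. Direction back to start is (-202.99, -4849.71): bearing = atan2(-202.99, -4849.71) mod 360° = 182.40° ≈ 182°.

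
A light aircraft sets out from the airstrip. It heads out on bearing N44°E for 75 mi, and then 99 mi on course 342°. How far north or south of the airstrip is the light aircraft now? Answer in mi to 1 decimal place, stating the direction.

Leg 1 (N44°E, 75 mi): east 75 sin 44° = 52.10, north 75 cos 44° = 53.95
Leg 2 (342°, 99 mi): east 99 sin 342° = -30.59, north 99 cos 342° = 94.15
Net north component: 148.11 mi.

148.1 mi north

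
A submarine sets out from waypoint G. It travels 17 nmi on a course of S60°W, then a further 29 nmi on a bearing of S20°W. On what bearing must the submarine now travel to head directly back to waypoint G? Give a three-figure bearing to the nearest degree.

035°

Leg 1 (S60°W, 17 nmi): east 17 sin 240° = -14.72, north 17 cos 240° = -8.50
Leg 2 (S20°W, 29 nmi): east 29 sin 200° = -9.92, north 29 cos 200° = -27.25
Net displacement: -24.64 east, -35.75 north. Direction back to start is (24.64, 35.75): bearing = atan2(24.64, 35.75) mod 360° = 34.58° ≈ 035°.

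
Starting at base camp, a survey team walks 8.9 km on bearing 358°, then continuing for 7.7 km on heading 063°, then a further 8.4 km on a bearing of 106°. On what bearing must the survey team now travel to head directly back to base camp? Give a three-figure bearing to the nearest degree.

Leg 1 (358°, 8.9 km): east 8.9 sin 358° = -0.31, north 8.9 cos 358° = 8.89
Leg 2 (063°, 7.7 km): east 7.7 sin 63° = 6.86, north 7.7 cos 63° = 3.50
Leg 3 (106°, 8.4 km): east 8.4 sin 106° = 8.07, north 8.4 cos 106° = -2.32
Net displacement: 14.62 east, 10.07 north. Direction back to start is (-14.62, -10.07): bearing = atan2(-14.62, -10.07) mod 360° = 235.44° ≈ 235°.

235°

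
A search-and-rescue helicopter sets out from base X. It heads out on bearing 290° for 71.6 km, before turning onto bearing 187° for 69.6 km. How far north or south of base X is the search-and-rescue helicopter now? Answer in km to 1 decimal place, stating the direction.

Leg 1 (290°, 71.6 km): east 71.6 sin 290° = -67.28, north 71.6 cos 290° = 24.49
Leg 2 (187°, 69.6 km): east 69.6 sin 187° = -8.48, north 69.6 cos 187° = -69.08
Net north component: -44.59 km.

44.6 km south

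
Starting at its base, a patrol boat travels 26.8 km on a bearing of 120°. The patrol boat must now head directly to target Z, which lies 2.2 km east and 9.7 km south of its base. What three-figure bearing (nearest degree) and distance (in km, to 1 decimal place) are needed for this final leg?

Leg 1 (120°, 26.8 km): east 26.8 sin 120° = 23.21, north 26.8 cos 120° = -13.40
Current position: (23.21, -13.40). Target: (2.2, -9.7). Remaining: Δeast = -21.01, Δnorth = 3.70.
Bearing = atan2(-21.01, 3.70) mod 360° = 279.99°; distance = √((-21.01)² + (3.70)²) = 21.333 km.

280°, 21.3 km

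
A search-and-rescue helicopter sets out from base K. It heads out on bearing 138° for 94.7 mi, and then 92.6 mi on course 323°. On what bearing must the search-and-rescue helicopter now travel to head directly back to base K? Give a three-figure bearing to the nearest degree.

Leg 1 (138°, 94.7 mi): east 94.7 sin 138° = 63.37, north 94.7 cos 138° = -70.38
Leg 2 (323°, 92.6 mi): east 92.6 sin 323° = -55.73, north 92.6 cos 323° = 73.95
Net displacement: 7.64 east, 3.58 north. Direction back to start is (-7.64, -3.58): bearing = atan2(-7.64, -3.58) mod 360° = 244.90° ≈ 245°.

245°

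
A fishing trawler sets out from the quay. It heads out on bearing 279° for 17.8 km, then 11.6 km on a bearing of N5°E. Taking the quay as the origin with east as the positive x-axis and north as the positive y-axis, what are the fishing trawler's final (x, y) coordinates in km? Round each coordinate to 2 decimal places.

(-16.57, 14.34)

Leg 1 (279°, 17.8 km): east 17.8 sin 279° = -17.58, north 17.8 cos 279° = 2.78
Leg 2 (N5°E, 11.6 km): east 11.6 sin 5° = 1.01, north 11.6 cos 5° = 11.56
Summing: -16.57 km east, 14.34 km north → (-16.57, 14.34).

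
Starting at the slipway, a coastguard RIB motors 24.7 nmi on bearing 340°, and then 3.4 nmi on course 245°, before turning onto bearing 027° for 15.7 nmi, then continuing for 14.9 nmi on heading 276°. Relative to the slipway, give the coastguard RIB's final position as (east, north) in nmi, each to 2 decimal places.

(-19.22, 37.32)

Leg 1 (340°, 24.7 nmi): east 24.7 sin 340° = -8.45, north 24.7 cos 340° = 23.21
Leg 2 (245°, 3.4 nmi): east 3.4 sin 245° = -3.08, north 3.4 cos 245° = -1.44
Leg 3 (027°, 15.7 nmi): east 15.7 sin 27° = 7.13, north 15.7 cos 27° = 13.99
Leg 4 (276°, 14.9 nmi): east 14.9 sin 276° = -14.82, north 14.9 cos 276° = 1.56
Summing: -19.22 nmi east, 37.32 nmi north → (-19.22, 37.32).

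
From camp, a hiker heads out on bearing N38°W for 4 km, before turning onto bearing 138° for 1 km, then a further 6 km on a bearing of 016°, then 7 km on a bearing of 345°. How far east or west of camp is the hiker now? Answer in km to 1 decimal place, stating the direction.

2.0 km west

Leg 1 (N38°W, 4 km): east 4 sin 322° = -2.46, north 4 cos 322° = 3.15
Leg 2 (138°, 1 km): east 1 sin 138° = 0.67, north 1 cos 138° = -0.74
Leg 3 (016°, 6 km): east 6 sin 16° = 1.65, north 6 cos 16° = 5.77
Leg 4 (345°, 7 km): east 7 sin 345° = -1.81, north 7 cos 345° = 6.76
Net east component: -1.95 km.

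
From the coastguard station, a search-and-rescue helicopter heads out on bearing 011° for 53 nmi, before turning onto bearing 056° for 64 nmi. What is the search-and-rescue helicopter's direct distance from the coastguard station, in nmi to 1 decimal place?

108.2 nmi

Leg 1 (011°, 53 nmi): east 53 sin 11° = 10.11, north 53 cos 11° = 52.03
Leg 2 (056°, 64 nmi): east 64 sin 56° = 53.06, north 64 cos 56° = 35.79
Net: 63.17 east, 87.81 north. Distance = √((63.17)² + (87.81)²) = 108.176 nmi.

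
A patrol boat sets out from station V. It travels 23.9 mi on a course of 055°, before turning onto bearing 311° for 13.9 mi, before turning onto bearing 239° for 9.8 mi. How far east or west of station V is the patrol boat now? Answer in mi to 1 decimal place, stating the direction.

0.7 mi east

Leg 1 (055°, 23.9 mi): east 23.9 sin 55° = 19.58, north 23.9 cos 55° = 13.71
Leg 2 (311°, 13.9 mi): east 13.9 sin 311° = -10.49, north 13.9 cos 311° = 9.12
Leg 3 (239°, 9.8 mi): east 9.8 sin 239° = -8.40, north 9.8 cos 239° = -5.05
Net east component: 0.69 mi.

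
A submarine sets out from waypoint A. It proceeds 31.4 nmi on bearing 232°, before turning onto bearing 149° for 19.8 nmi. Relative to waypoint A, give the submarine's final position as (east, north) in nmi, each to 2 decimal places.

(-14.55, -36.30)

Leg 1 (232°, 31.4 nmi): east 31.4 sin 232° = -24.74, north 31.4 cos 232° = -19.33
Leg 2 (149°, 19.8 nmi): east 19.8 sin 149° = 10.20, north 19.8 cos 149° = -16.97
Summing: -14.55 nmi east, -36.30 nmi north → (-14.55, -36.30).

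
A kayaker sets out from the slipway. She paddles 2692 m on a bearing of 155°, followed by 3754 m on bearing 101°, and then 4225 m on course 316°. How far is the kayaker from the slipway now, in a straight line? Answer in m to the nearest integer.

Leg 1 (155°, 2692 m): east 2692 sin 155° = 1137.69, north 2692 cos 155° = -2439.78
Leg 2 (101°, 3754 m): east 3754 sin 101° = 3685.03, north 3754 cos 101° = -716.30
Leg 3 (316°, 4225 m): east 4225 sin 316° = -2934.93, north 4225 cos 316° = 3039.21
Net: 1887.79 east, -116.87 north. Distance = √((1887.79)² + (-116.87)²) = 1891.399 m.

1891 m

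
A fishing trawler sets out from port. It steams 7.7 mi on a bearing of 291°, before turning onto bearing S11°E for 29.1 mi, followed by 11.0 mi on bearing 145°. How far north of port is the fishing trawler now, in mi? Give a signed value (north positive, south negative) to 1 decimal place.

-34.8 mi

Leg 1 (291°, 7.7 mi): east 7.7 sin 291° = -7.19, north 7.7 cos 291° = 2.76
Leg 2 (S11°E, 29.1 mi): east 29.1 sin 169° = 5.55, north 29.1 cos 169° = -28.57
Leg 3 (145°, 11.0 mi): east 11.0 sin 145° = 6.31, north 11.0 cos 145° = -9.01
Net north component: -34.82 mi.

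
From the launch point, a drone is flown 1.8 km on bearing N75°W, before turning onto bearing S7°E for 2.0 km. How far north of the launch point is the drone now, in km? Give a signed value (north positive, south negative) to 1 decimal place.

Leg 1 (N75°W, 1.8 km): east 1.8 sin 285° = -1.74, north 1.8 cos 285° = 0.47
Leg 2 (S7°E, 2.0 km): east 2.0 sin 173° = 0.24, north 2.0 cos 173° = -1.99
Net north component: -1.52 km.

-1.5 km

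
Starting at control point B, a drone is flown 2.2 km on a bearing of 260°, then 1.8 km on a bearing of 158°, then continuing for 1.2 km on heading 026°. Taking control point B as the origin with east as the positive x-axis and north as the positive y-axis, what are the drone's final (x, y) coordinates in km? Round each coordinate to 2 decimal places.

Leg 1 (260°, 2.2 km): east 2.2 sin 260° = -2.17, north 2.2 cos 260° = -0.38
Leg 2 (158°, 1.8 km): east 1.8 sin 158° = 0.67, north 1.8 cos 158° = -1.67
Leg 3 (026°, 1.2 km): east 1.2 sin 26° = 0.53, north 1.2 cos 26° = 1.08
Summing: -0.97 km east, -0.97 km north → (-0.97, -0.97).

(-0.97, -0.97)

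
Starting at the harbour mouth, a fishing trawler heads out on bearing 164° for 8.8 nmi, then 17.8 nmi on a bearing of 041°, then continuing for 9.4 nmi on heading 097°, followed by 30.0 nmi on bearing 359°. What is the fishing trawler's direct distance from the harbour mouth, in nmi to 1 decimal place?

Leg 1 (164°, 8.8 nmi): east 8.8 sin 164° = 2.43, north 8.8 cos 164° = -8.46
Leg 2 (041°, 17.8 nmi): east 17.8 sin 41° = 11.68, north 17.8 cos 41° = 13.43
Leg 3 (097°, 9.4 nmi): east 9.4 sin 97° = 9.33, north 9.4 cos 97° = -1.15
Leg 4 (359°, 30.0 nmi): east 30.0 sin 359° = -0.52, north 30.0 cos 359° = 30.00
Net: 22.91 east, 33.82 north. Distance = √((22.91)² + (33.82)²) = 40.853 nmi.

40.9 nmi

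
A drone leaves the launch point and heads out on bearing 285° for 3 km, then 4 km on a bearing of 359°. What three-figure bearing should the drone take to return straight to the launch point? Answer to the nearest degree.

Leg 1 (285°, 3 km): east 3 sin 285° = -2.90, north 3 cos 285° = 0.78
Leg 2 (359°, 4 km): east 4 sin 359° = -0.07, north 4 cos 359° = 4.00
Net displacement: -2.97 east, 4.78 north. Direction back to start is (2.97, -4.78): bearing = atan2(2.97, -4.78) mod 360° = 148.14° ≈ 148°.

148°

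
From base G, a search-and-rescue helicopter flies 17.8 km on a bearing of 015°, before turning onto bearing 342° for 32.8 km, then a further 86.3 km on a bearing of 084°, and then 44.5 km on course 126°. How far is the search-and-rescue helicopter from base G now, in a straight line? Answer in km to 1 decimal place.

120.4 km

Leg 1 (015°, 17.8 km): east 17.8 sin 15° = 4.61, north 17.8 cos 15° = 17.19
Leg 2 (342°, 32.8 km): east 32.8 sin 342° = -10.14, north 32.8 cos 342° = 31.19
Leg 3 (084°, 86.3 km): east 86.3 sin 84° = 85.83, north 86.3 cos 84° = 9.02
Leg 4 (126°, 44.5 km): east 44.5 sin 126° = 36.00, north 44.5 cos 126° = -26.16
Net: 116.30 east, 31.25 north. Distance = √((116.30)² + (31.25)²) = 120.426 km.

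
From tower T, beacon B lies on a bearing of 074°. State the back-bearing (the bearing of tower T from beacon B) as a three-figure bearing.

Back-bearing = 074° + 180° = 254°.

254°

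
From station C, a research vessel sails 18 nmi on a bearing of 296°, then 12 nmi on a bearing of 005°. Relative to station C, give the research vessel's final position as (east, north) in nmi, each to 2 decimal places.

(-15.13, 19.85)

Leg 1 (296°, 18 nmi): east 18 sin 296° = -16.18, north 18 cos 296° = 7.89
Leg 2 (005°, 12 nmi): east 12 sin 5° = 1.05, north 12 cos 5° = 11.95
Summing: -15.13 nmi east, 19.85 nmi north → (-15.13, 19.85).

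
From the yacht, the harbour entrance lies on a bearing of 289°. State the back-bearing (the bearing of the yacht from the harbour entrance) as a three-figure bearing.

Back-bearing = 289° − 180° = 109°.

109°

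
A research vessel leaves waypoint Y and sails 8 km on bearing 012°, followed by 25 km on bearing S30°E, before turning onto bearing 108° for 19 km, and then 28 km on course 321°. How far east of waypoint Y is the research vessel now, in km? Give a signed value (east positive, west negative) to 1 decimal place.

Leg 1 (012°, 8 km): east 8 sin 12° = 1.66, north 8 cos 12° = 7.83
Leg 2 (S30°E, 25 km): east 25 sin 150° = 12.50, north 25 cos 150° = -21.65
Leg 3 (108°, 19 km): east 19 sin 108° = 18.07, north 19 cos 108° = -5.87
Leg 4 (321°, 28 km): east 28 sin 321° = -17.62, north 28 cos 321° = 21.76
Net east component: 14.61 km.

14.6 km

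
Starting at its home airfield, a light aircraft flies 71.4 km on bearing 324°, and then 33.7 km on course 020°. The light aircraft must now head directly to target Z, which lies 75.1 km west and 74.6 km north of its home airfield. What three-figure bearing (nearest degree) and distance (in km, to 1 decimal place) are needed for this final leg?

252°, 47.1 km

Leg 1 (324°, 71.4 km): east 71.4 sin 324° = -41.97, north 71.4 cos 324° = 57.76
Leg 2 (020°, 33.7 km): east 33.7 sin 20° = 11.53, north 33.7 cos 20° = 31.67
Current position: (-30.44, 89.43). Target: (-75.1, 74.6). Remaining: Δeast = -44.66, Δnorth = -14.83.
Bearing = atan2(-44.66, -14.83) mod 360° = 251.63°; distance = √((-44.66)² + (-14.83)²) = 47.057 km.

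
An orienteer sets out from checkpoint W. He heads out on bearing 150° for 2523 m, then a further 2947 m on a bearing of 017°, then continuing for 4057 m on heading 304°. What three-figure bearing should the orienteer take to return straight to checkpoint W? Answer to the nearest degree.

157°

Leg 1 (150°, 2523 m): east 2523 sin 150° = 1261.50, north 2523 cos 150° = -2184.98
Leg 2 (017°, 2947 m): east 2947 sin 17° = 861.62, north 2947 cos 17° = 2818.23
Leg 3 (304°, 4057 m): east 4057 sin 304° = -3363.41, north 4057 cos 304° = 2268.65
Net displacement: -1240.29 east, 2901.89 north. Direction back to start is (1240.29, -2901.89): bearing = atan2(1240.29, -2901.89) mod 360° = 156.86° ≈ 157°.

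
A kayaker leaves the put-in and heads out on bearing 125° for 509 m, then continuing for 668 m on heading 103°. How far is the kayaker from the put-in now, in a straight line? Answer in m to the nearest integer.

Leg 1 (125°, 509 m): east 509 sin 125° = 416.95, north 509 cos 125° = -291.95
Leg 2 (103°, 668 m): east 668 sin 103° = 650.88, north 668 cos 103° = -150.27
Net: 1067.83 east, -442.22 north. Distance = √((1067.83)² + (-442.22)²) = 1155.773 m.

1156 m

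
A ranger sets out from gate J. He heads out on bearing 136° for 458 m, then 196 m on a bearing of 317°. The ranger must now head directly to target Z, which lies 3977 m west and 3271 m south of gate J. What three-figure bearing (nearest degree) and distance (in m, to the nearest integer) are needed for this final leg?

Leg 1 (136°, 458 m): east 458 sin 136° = 318.15, north 458 cos 136° = -329.46
Leg 2 (317°, 196 m): east 196 sin 317° = -133.67, north 196 cos 317° = 143.35
Current position: (184.48, -186.11). Target: (-3977, -3271). Remaining: Δeast = -4161.48, Δnorth = -3084.89.
Bearing = atan2(-4161.48, -3084.89) mod 360° = 233.45°; distance = √((-4161.48)² + (-3084.89)²) = 5180.199 m.

233°, 5180 m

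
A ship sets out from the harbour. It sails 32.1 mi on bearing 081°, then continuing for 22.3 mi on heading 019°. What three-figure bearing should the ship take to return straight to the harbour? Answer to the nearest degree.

236°

Leg 1 (081°, 32.1 mi): east 32.1 sin 81° = 31.70, north 32.1 cos 81° = 5.02
Leg 2 (019°, 22.3 mi): east 22.3 sin 19° = 7.26, north 22.3 cos 19° = 21.09
Net displacement: 38.96 east, 26.11 north. Direction back to start is (-38.96, -26.11): bearing = atan2(-38.96, -26.11) mod 360° = 236.18° ≈ 236°.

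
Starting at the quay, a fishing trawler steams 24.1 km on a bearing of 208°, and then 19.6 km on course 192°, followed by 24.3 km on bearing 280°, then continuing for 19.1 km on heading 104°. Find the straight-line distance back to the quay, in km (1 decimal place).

45.8 km

Leg 1 (208°, 24.1 km): east 24.1 sin 208° = -11.31, north 24.1 cos 208° = -21.28
Leg 2 (192°, 19.6 km): east 19.6 sin 192° = -4.08, north 19.6 cos 192° = -19.17
Leg 3 (280°, 24.3 km): east 24.3 sin 280° = -23.93, north 24.3 cos 280° = 4.22
Leg 4 (104°, 19.1 km): east 19.1 sin 104° = 18.53, north 19.1 cos 104° = -4.62
Net: -20.79 east, -40.85 north. Distance = √((-20.79)² + (-40.85)²) = 45.837 km.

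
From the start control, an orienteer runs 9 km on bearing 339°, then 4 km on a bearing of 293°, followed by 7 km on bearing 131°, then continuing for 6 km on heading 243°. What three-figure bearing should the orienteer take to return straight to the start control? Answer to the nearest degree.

111°

Leg 1 (339°, 9 km): east 9 sin 339° = -3.23, north 9 cos 339° = 8.40
Leg 2 (293°, 4 km): east 4 sin 293° = -3.68, north 4 cos 293° = 1.56
Leg 3 (131°, 7 km): east 7 sin 131° = 5.28, north 7 cos 131° = -4.59
Leg 4 (243°, 6 km): east 6 sin 243° = -5.35, north 6 cos 243° = -2.72
Net displacement: -6.97 east, 2.65 north. Direction back to start is (6.97, -2.65): bearing = atan2(6.97, -2.65) mod 360° = 110.81° ≈ 111°.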